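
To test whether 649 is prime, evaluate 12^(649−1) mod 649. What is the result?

133

12^1 ≡ 12 (mod 649)
12^2 ≡ 12^2 = 144 ≡ 144 (mod 649)
12^4 ≡ 144^2 = 20736 ≡ 617 (mod 649)
12^8 ≡ 617^2 = 380689 ≡ 375 (mod 649)
12^16 ≡ 375^2 = 140625 ≡ 441 (mod 649)
12^32 ≡ 441^2 = 194481 ≡ 430 (mod 649)
12^64 ≡ 430^2 = 184900 ≡ 584 (mod 649)
12^128 ≡ 584^2 = 341056 ≡ 331 (mod 649)
12^256 ≡ 331^2 = 109561 ≡ 529 (mod 649)
12^512 ≡ 529^2 = 279841 ≡ 122 (mod 649)
648 = 512 + 128 + 8 in binary powers of 2.
So 12^648 ≡ 122 · 331 · 375 ≡ 133 (mod 649).
Since 133 ≠ 1, base 12 is a Fermat witness: 649 is composite.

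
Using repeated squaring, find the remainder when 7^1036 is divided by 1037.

931

7^1 ≡ 7 (mod 1037)
7^2 ≡ 7^2 = 49 ≡ 49 (mod 1037)
7^4 ≡ 49^2 = 2401 ≡ 327 (mod 1037)
7^8 ≡ 327^2 = 106929 ≡ 118 (mod 1037)
7^16 ≡ 118^2 = 13924 ≡ 443 (mod 1037)
7^32 ≡ 443^2 = 196249 ≡ 256 (mod 1037)
7^64 ≡ 256^2 = 65536 ≡ 205 (mod 1037)
7^128 ≡ 205^2 = 42025 ≡ 545 (mod 1037)
7^256 ≡ 545^2 = 297025 ≡ 443 (mod 1037)
7^512 ≡ 443^2 = 196249 ≡ 256 (mod 1037)
7^1024 ≡ 256^2 = 65536 ≡ 205 (mod 1037)
1036 = 1024 + 8 + 4 in binary powers of 2.
So 7^1036 ≡ 205 · 118 · 327 ≡ 931 (mod 1037).
Since 931 ≠ 1, base 7 is a Fermat witness: 1037 is composite.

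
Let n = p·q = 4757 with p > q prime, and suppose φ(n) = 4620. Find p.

φ(n) = (p−1)(q−1) = n − (p+q) + 1, so p + q = 4757 − 4620 + 1 = 138.
p and q are the roots of t² − 138t + 4757 = 0.
Discriminant: 138² − 4·4757 = 19044 − 19028 = 16; √16 = 4.
q = (138 − 4)/2 = 67, p = (138 + 4)/2 = 71.
Check: 67 · 71 = 4757.

71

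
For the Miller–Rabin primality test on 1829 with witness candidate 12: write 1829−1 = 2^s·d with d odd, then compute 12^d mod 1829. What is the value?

1543

1829 − 1 = 1828 = 2^2 · 457, so d = 457.
12^1 ≡ 12 (mod 1829)
12^2 ≡ 12^2 = 144 ≡ 144 (mod 1829)
12^4 ≡ 144^2 = 20736 ≡ 617 (mod 1829)
12^8 ≡ 617^2 = 380689 ≡ 257 (mod 1829)
12^16 ≡ 257^2 = 66049 ≡ 205 (mod 1829)
12^32 ≡ 205^2 = 42025 ≡ 1787 (mod 1829)
12^64 ≡ 1787^2 = 3193369 ≡ 1764 (mod 1829)
12^128 ≡ 1764^2 = 3111696 ≡ 567 (mod 1829)
12^256 ≡ 567^2 = 321489 ≡ 1414 (mod 1829)
457 = 256 + 128 + 64 + 8 + 1 in binary powers of 2.
So 12^457 ≡ 1414 · 567 · 1764 · 257 · 12 ≡ 1543 (mod 1829).
Squaring chain: 1543 → 1320; never reaches −1, so base 12 is a Miller–Rabin witness that 1829 is composite.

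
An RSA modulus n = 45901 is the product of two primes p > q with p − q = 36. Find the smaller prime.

Since p = q + 36, we have 45901 = q(q + 36), so q² + 36q − 45901 = 0.
Discriminant: 36² + 4·45901 = 1296 + 183604 = 184900; √184900 = 430.
q = (−36 + 430)/2 = 197, and p = q + 36 = 233.
Check: 197 · 233 = 45901.

197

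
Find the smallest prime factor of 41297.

61

41297 is odd.
Digit sum 23, not divisible by 3.
Ends in 7: not divisible by 5.
7: 41297 = 7·5899 + 4
11: 41297 = 11·3754 + 3
13: 41297 = 13·3176 + 9
17: 41297 = 17·2429 + 4
19: 41297 = 19·2173 + 10
23: 41297 = 23·1795 + 12
29: 41297 = 29·1424 + 1
31: 41297 = 31·1332 + 5
37: 41297 = 37·1116 + 5
41: 41297 = 41·1007 + 10
43: 41297 = 43·960 + 17
47: 41297 = 47·878 + 31
53: 41297 = 53·779 + 10
59: 41297 = 59·699 + 56
61: 41297 = 61·677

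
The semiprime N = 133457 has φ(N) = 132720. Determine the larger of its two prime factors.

421

φ(n) = (p−1)(q−1) = n − (p+q) + 1, so p + q = 133457 − 132720 + 1 = 738.
p and q are the roots of t² − 738t + 133457 = 0.
Discriminant: 738² − 4·133457 = 544644 − 533828 = 10816; √10816 = 104.
q = (738 − 104)/2 = 317, p = (738 + 104)/2 = 421.
Check: 317 · 421 = 133457.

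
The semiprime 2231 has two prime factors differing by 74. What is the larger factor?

97

Since p = q + 74, we have 2231 = q(q + 74), so q² + 74q − 2231 = 0.
Discriminant: 74² + 4·2231 = 5476 + 8924 = 14400; √14400 = 120.
q = (−74 + 120)/2 = 23, and p = q + 74 = 97.
Check: 23 · 97 = 2231.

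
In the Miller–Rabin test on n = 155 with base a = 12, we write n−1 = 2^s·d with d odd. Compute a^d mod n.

155 − 1 = 154 = 2^1 · 77, so d = 77.
12^1 ≡ 12 (mod 155)
12^2 ≡ 12^2 = 144 ≡ 144 (mod 155)
12^4 ≡ 144^2 = 20736 ≡ 121 (mod 155)
12^8 ≡ 121^2 = 14641 ≡ 71 (mod 155)
12^16 ≡ 71^2 = 5041 ≡ 81 (mod 155)
12^32 ≡ 81^2 = 6561 ≡ 51 (mod 155)
12^64 ≡ 51^2 = 2601 ≡ 121 (mod 155)
77 = 64 + 8 + 4 + 1 in binary powers of 2.
So 12^77 ≡ 121 · 71 · 121 · 12 ≡ 42 (mod 155).
Squaring chain: 42; never reaches −1, so base 12 is a Miller–Rabin witness that 155 is composite.

42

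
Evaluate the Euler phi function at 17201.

Factor: 17201 = 103 · 167.
φ(17201) = (103−1) · (167−1) = 102 · 166 = 16932.

16932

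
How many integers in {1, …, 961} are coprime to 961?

Factor: 961 = 31^2.
φ(961) = 31^1·(31−1) = 930.

930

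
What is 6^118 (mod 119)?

6^1 ≡ 6 (mod 119)
6^2 ≡ 6^2 = 36 ≡ 36 (mod 119)
6^4 ≡ 36^2 = 1296 ≡ 106 (mod 119)
6^8 ≡ 106^2 = 11236 ≡ 50 (mod 119)
6^16 ≡ 50^2 = 2500 ≡ 1 (mod 119)
6^32 ≡ 1^2 = 1 ≡ 1 (mod 119)
6^64 ≡ 1^2 = 1 ≡ 1 (mod 119)
118 = 64 + 32 + 16 + 4 + 2 in binary powers of 2.
So 6^118 ≡ 1 · 1 · 1 · 106 · 36 ≡ 8 (mod 119).
Since 8 ≠ 1, base 6 is a Fermat witness: 119 is composite.

8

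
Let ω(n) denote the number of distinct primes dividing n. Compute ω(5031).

3

5031 = 3^2 · 559
559 = 13 · 43
5031 = 3^2 · 13 · 43, which has 3 distinct prime factors.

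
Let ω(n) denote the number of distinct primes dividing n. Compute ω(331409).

3

331409 = 13^2 · 1961
1961 = 37 · 53
331409 = 13^2 · 37 · 53, which has 3 distinct prime factors.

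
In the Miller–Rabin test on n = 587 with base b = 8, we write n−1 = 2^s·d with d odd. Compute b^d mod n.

586

587 − 1 = 586 = 2^1 · 293, so d = 293.
8^1 ≡ 8 (mod 587)
8^2 ≡ 8^2 = 64 ≡ 64 (mod 587)
8^4 ≡ 64^2 = 4096 ≡ 574 (mod 587)
8^8 ≡ 574^2 = 329476 ≡ 169 (mod 587)
8^16 ≡ 169^2 = 28561 ≡ 385 (mod 587)
8^32 ≡ 385^2 = 148225 ≡ 301 (mod 587)
8^64 ≡ 301^2 = 90601 ≡ 203 (mod 587)
8^128 ≡ 203^2 = 41209 ≡ 119 (mod 587)
8^256 ≡ 119^2 = 14161 ≡ 73 (mod 587)
293 = 256 + 32 + 4 + 1 in binary powers of 2.
So 8^293 ≡ 73 · 301 · 574 · 8 ≡ 586 (mod 587).
Since 8^d ≡ 586 (mod 587), base 8 does not prove 587 composite.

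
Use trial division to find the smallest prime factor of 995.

995 is odd.
Digit sum 23, not divisible by 3.
Ends in 5: divisible by 5.

5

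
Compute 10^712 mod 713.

10^1 ≡ 10 (mod 713)
10^2 ≡ 10^2 = 100 ≡ 100 (mod 713)
10^4 ≡ 100^2 = 10000 ≡ 18 (mod 713)
10^8 ≡ 18^2 = 324 ≡ 324 (mod 713)
10^16 ≡ 324^2 = 104976 ≡ 165 (mod 713)
10^32 ≡ 165^2 = 27225 ≡ 131 (mod 713)
10^64 ≡ 131^2 = 17161 ≡ 49 (mod 713)
10^128 ≡ 49^2 = 2401 ≡ 262 (mod 713)
10^256 ≡ 262^2 = 68644 ≡ 196 (mod 713)
10^512 ≡ 196^2 = 38416 ≡ 627 (mod 713)
712 = 512 + 128 + 64 + 8 in binary powers of 2.
So 10^712 ≡ 627 · 262 · 49 · 324 ≡ 485 (mod 713).
Since 485 ≠ 1, base 10 is a Fermat witness: 713 is composite.

485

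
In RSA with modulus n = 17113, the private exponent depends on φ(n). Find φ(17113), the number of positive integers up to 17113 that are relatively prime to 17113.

16848

Factor: 17113 = 109 · 157.
φ(17113) = (109−1) · (157−1) = 108 · 156 = 16848.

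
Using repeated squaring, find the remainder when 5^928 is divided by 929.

1

5^1 ≡ 5 (mod 929)
5^2 ≡ 5^2 = 25 ≡ 25 (mod 929)
5^4 ≡ 25^2 = 625 ≡ 625 (mod 929)
5^8 ≡ 625^2 = 390625 ≡ 445 (mod 929)
5^16 ≡ 445^2 = 198025 ≡ 148 (mod 929)
5^32 ≡ 148^2 = 21904 ≡ 537 (mod 929)
5^64 ≡ 537^2 = 288369 ≡ 379 (mod 929)
5^128 ≡ 379^2 = 143641 ≡ 575 (mod 929)
5^256 ≡ 575^2 = 330625 ≡ 830 (mod 929)
5^512 ≡ 830^2 = 688900 ≡ 511 (mod 929)
928 = 512 + 256 + 128 + 32 in binary powers of 2.
So 5^928 ≡ 511 · 830 · 575 · 537 ≡ 1 (mod 929).
Since the result is 1, base 5 gives no evidence that 929 is composite.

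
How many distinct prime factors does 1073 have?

2

1073 = 29 · 37
1073 = 29 · 37, which has 2 distinct prime factors.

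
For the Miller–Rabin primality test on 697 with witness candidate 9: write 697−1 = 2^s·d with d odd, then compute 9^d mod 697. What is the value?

155

697 − 1 = 696 = 2^3 · 87, so d = 87.
9^1 ≡ 9 (mod 697)
9^2 ≡ 9^2 = 81 ≡ 81 (mod 697)
9^4 ≡ 81^2 = 6561 ≡ 288 (mod 697)
9^8 ≡ 288^2 = 82944 ≡ 1 (mod 697)
9^16 ≡ 1^2 = 1 ≡ 1 (mod 697)
9^32 ≡ 1^2 = 1 ≡ 1 (mod 697)
9^64 ≡ 1^2 = 1 ≡ 1 (mod 697)
87 = 64 + 16 + 4 + 2 + 1 in binary powers of 2.
So 9^87 ≡ 1 · 1 · 288 · 81 · 9 ≡ 155 (mod 697).
Squaring chain: 155 → 327 → 288; never reaches −1, so base 9 is a Miller–Rabin witness that 697 is composite.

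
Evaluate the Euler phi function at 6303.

Factor: 6303 = 3 · 11 · 191.
φ(6303) = (3−1) · (11−1) · (191−1) = 2 · 10 · 190 = 3800.

3800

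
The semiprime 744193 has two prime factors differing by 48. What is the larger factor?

887

Since p = q + 48, we have 744193 = q(q + 48), so q² + 48q − 744193 = 0.
Discriminant: 48² + 4·744193 = 2304 + 2976772 = 2979076; √2979076 = 1726.
q = (−48 + 1726)/2 = 839, and p = q + 48 = 887.
Check: 839 · 887 = 744193.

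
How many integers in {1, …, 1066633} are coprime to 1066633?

1033200

Factor: 1066633 = 71 · 83 · 181.
φ(1066633) = (71−1) · (83−1) · (181−1) = 70 · 82 · 180 = 1033200.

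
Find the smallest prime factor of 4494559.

53

4494559 is odd.
Digit sum 40, not divisible by 3.
Ends in 9: not divisible by 5.
7: 4494559 = 7·642079 + 6
11: 4494559 = 11·408596 + 3
13: 4494559 = 13·345735 + 4
17: 4494559 = 17·264385 + 14
19: 4494559 = 19·236555 + 14
23: 4494559 = 23·195415 + 14
29: 4494559 = 29·154984 + 23
31: 4494559 = 31·144985 + 24
37: 4494559 = 37·121474 + 21
41: 4494559 = 41·109623 + 16
43: 4494559 = 43·104524 + 27
47: 4494559 = 47·95628 + 43
53: 4494559 = 53·84803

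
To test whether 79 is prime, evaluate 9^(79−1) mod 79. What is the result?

1

9^1 ≡ 9 (mod 79)
9^2 ≡ 9^2 = 81 ≡ 2 (mod 79)
9^4 ≡ 2^2 = 4 ≡ 4 (mod 79)
9^8 ≡ 4^2 = 16 ≡ 16 (mod 79)
9^16 ≡ 16^2 = 256 ≡ 19 (mod 79)
9^32 ≡ 19^2 = 361 ≡ 45 (mod 79)
9^64 ≡ 45^2 = 2025 ≡ 50 (mod 79)
78 = 64 + 8 + 4 + 2 in binary powers of 2.
So 9^78 ≡ 50 · 16 · 4 · 2 ≡ 1 (mod 79).
Since the result is 1, base 9 gives no evidence that 79 is composite.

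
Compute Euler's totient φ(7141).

6912

Factor: 7141 = 37 · 193.
φ(7141) = (37−1) · (193−1) = 36 · 192 = 6912.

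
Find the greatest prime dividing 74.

74 = 2 · 37
37 is prime.
So 74 = 2 · 37; the largest prime factor is 37.

37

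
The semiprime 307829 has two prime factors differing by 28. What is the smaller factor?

Since p = q + 28, we have 307829 = q(q + 28), so q² + 28q − 307829 = 0.
Discriminant: 28² + 4·307829 = 784 + 1231316 = 1232100; √1232100 = 1110.
q = (−28 + 1110)/2 = 541, and p = q + 28 = 569.
Check: 541 · 569 = 307829.

541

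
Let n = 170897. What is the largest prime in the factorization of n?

83

170897 = 29 · 5893
5893 = 71 · 83
83 is prime.
So 170897 = 29 · 71 · 83; the largest prime factor is 83.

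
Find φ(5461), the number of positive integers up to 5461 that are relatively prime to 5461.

Factor: 5461 = 43 · 127.
φ(5461) = (43−1) · (127−1) = 42 · 126 = 5292.

5292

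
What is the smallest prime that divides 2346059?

2346059 is odd.
Digit sum 29, not divisible by 3.
Ends in 9: not divisible by 5.
7: 2346059 = 7·335151 + 2
11: 2346059 = 11·213278 + 1
13: 2346059 = 13·180466 + 1
17: 2346059 = 17·138003 + 8
19: 2346059 = 19·123476 + 15
23: 2346059 = 23·102002 + 13
29: 2346059 = 29·80898 + 17
31: 2346059 = 31·75679 + 10
37: 2346059 = 37·63407

37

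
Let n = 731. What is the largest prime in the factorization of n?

731 = 17 · 43
43 is prime.
So 731 = 17 · 43; the largest prime factor is 43.

43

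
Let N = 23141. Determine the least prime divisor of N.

73

23141 is odd.
Digit sum 11, not divisible by 3.
Ends in 1: not divisible by 5.
7: 23141 = 7·3305 + 6
11: 23141 = 11·2103 + 8
13: 23141 = 13·1780 + 1
17: 23141 = 17·1361 + 4
19: 23141 = 19·1217 + 18
23: 23141 = 23·1006 + 3
29: 23141 = 29·797 + 28
31: 23141 = 31·746 + 15
37: 23141 = 37·625 + 16
41: 23141 = 41·564 + 17
43: 23141 = 43·538 + 7
47: 23141 = 47·492 + 17
53: 23141 = 53·436 + 33
59: 23141 = 59·392 + 13
61: 23141 = 61·379 + 22
67: 23141 = 67·345 + 26
71: 23141 = 71·325 + 66
73: 23141 = 73·317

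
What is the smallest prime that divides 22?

22 is even: 2 divides it.

2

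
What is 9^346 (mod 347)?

1

9^1 ≡ 9 (mod 347)
9^2 ≡ 9^2 = 81 ≡ 81 (mod 347)
9^4 ≡ 81^2 = 6561 ≡ 315 (mod 347)
9^8 ≡ 315^2 = 99225 ≡ 330 (mod 347)
9^16 ≡ 330^2 = 108900 ≡ 289 (mod 347)
9^32 ≡ 289^2 = 83521 ≡ 241 (mod 347)
9^64 ≡ 241^2 = 58081 ≡ 132 (mod 347)
9^128 ≡ 132^2 = 17424 ≡ 74 (mod 347)
9^256 ≡ 74^2 = 5476 ≡ 271 (mod 347)
346 = 256 + 64 + 16 + 8 + 2 in binary powers of 2.
So 9^346 ≡ 271 · 132 · 289 · 330 · 81 ≡ 1 (mod 347).
Since the result is 1, base 9 gives no evidence that 347 is composite.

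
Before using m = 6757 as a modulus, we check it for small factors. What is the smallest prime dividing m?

6757 is odd.
Digit sum 25, not divisible by 3.
Ends in 7: not divisible by 5.
7: 6757 = 7·965 + 2
11: 6757 = 11·614 + 3
13: 6757 = 13·519 + 10
17: 6757 = 17·397 + 8
19: 6757 = 19·355 + 12
23: 6757 = 23·293 + 18
29: 6757 = 29·233

29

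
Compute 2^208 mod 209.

2^1 ≡ 2 (mod 209)
2^2 ≡ 2^2 = 4 ≡ 4 (mod 209)
2^4 ≡ 4^2 = 16 ≡ 16 (mod 209)
2^8 ≡ 16^2 = 256 ≡ 47 (mod 209)
2^16 ≡ 47^2 = 2209 ≡ 119 (mod 209)
2^32 ≡ 119^2 = 14161 ≡ 158 (mod 209)
2^64 ≡ 158^2 = 24964 ≡ 93 (mod 209)
2^128 ≡ 93^2 = 8649 ≡ 80 (mod 209)
208 = 128 + 64 + 16 in binary powers of 2.
So 2^208 ≡ 80 · 93 · 119 ≡ 36 (mod 209).
Since 36 ≠ 1, base 2 is a Fermat witness: 209 is composite.

36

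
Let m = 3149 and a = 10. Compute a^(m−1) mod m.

10^1 ≡ 10 (mod 3149)
10^2 ≡ 10^2 = 100 ≡ 100 (mod 3149)
10^4 ≡ 100^2 = 10000 ≡ 553 (mod 3149)
10^8 ≡ 553^2 = 305809 ≡ 356 (mod 3149)
10^16 ≡ 356^2 = 126736 ≡ 776 (mod 3149)
10^32 ≡ 776^2 = 602176 ≡ 717 (mod 3149)
10^64 ≡ 717^2 = 514089 ≡ 802 (mod 3149)
10^128 ≡ 802^2 = 643204 ≡ 808 (mod 3149)
10^256 ≡ 808^2 = 652864 ≡ 1021 (mod 3149)
10^512 ≡ 1021^2 = 1042441 ≡ 122 (mod 3149)
10^1024 ≡ 122^2 = 14884 ≡ 2288 (mod 3149)
10^2048 ≡ 2288^2 = 5234944 ≡ 1306 (mod 3149)
3148 = 2048 + 1024 + 64 + 8 + 4 in binary powers of 2.
So 10^3148 ≡ 1306 · 2288 · 802 · 356 · 553 ≡ 488 (mod 3149).
Since 488 ≠ 1, base 10 is a Fermat witness: 3149 is composite.

488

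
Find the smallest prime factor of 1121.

1121 is odd.
Digit sum 5, not divisible by 3.
Ends in 1: not divisible by 5.
7: 1121 = 7·160 + 1
11: 1121 = 11·101 + 10
13: 1121 = 13·86 + 3
17: 1121 = 17·65 + 16
19: 1121 = 19·59

19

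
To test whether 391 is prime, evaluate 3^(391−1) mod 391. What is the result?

151

3^1 ≡ 3 (mod 391)
3^2 ≡ 3^2 = 9 ≡ 9 (mod 391)
3^4 ≡ 9^2 = 81 ≡ 81 (mod 391)
3^8 ≡ 81^2 = 6561 ≡ 305 (mod 391)
3^16 ≡ 305^2 = 93025 ≡ 358 (mod 391)
3^32 ≡ 358^2 = 128164 ≡ 307 (mod 391)
3^64 ≡ 307^2 = 94249 ≡ 18 (mod 391)
3^128 ≡ 18^2 = 324 ≡ 324 (mod 391)
3^256 ≡ 324^2 = 104976 ≡ 188 (mod 391)
390 = 256 + 128 + 4 + 2 in binary powers of 2.
So 3^390 ≡ 188 · 324 · 81 · 9 ≡ 151 (mod 391).
Since 151 ≠ 1, base 3 is a Fermat witness: 391 is composite.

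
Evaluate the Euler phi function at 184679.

165240

Factor: 184679 = 11 · 103 · 163.
φ(184679) = (11−1) · (103−1) · (163−1) = 10 · 102 · 162 = 165240.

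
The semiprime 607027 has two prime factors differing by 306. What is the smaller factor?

Since p = q + 306, we have 607027 = q(q + 306), so q² + 306q − 607027 = 0.
Discriminant: 306² + 4·607027 = 93636 + 2428108 = 2521744; √2521744 = 1588.
q = (−306 + 1588)/2 = 641, and p = q + 306 = 947.
Check: 641 · 947 = 607027.

641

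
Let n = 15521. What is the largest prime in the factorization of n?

83

15521 = 11 · 1411
1411 = 17 · 83
83 is prime.
So 15521 = 11 · 17 · 83; the largest prime factor is 83.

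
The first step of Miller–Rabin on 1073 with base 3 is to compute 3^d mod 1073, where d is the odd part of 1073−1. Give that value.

1073 − 1 = 1072 = 2^4 · 67, so d = 67.
3^1 ≡ 3 (mod 1073)
3^2 ≡ 3^2 = 9 ≡ 9 (mod 1073)
3^4 ≡ 9^2 = 81 ≡ 81 (mod 1073)
3^8 ≡ 81^2 = 6561 ≡ 123 (mod 1073)
3^16 ≡ 123^2 = 15129 ≡ 107 (mod 1073)
3^32 ≡ 107^2 = 11449 ≡ 719 (mod 1073)
3^64 ≡ 719^2 = 516961 ≡ 848 (mod 1073)
67 = 64 + 2 + 1 in binary powers of 2.
So 3^67 ≡ 848 · 9 · 3 ≡ 363 (mod 1073).
Squaring chain: 363 → 863 → 107 → 719; never reaches −1, so base 3 is a Miller–Rabin witness that 1073 is composite.

363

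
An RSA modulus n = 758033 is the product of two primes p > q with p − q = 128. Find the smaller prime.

Since p = q + 128, we have 758033 = q(q + 128), so q² + 128q − 758033 = 0.
Discriminant: 128² + 4·758033 = 16384 + 3032132 = 3048516; √3048516 = 1746.
q = (−128 + 1746)/2 = 809, and p = q + 128 = 937.
Check: 809 · 937 = 758033.

809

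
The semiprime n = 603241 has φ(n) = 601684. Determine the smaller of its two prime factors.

719

φ(n) = (p−1)(q−1) = n − (p+q) + 1, so p + q = 603241 − 601684 + 1 = 1558.
p and q are the roots of t² − 1558t + 603241 = 0.
Discriminant: 1558² − 4·603241 = 2427364 − 2412964 = 14400; √14400 = 120.
q = (1558 − 120)/2 = 719, p = (1558 + 120)/2 = 839.
Check: 719 · 839 = 603241.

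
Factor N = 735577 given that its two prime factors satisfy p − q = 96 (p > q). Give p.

907

Since p = q + 96, we have 735577 = q(q + 96), so q² + 96q − 735577 = 0.
Discriminant: 96² + 4·735577 = 9216 + 2942308 = 2951524; √2951524 = 1718.
q = (−96 + 1718)/2 = 811, and p = q + 96 = 907.
Check: 811 · 907 = 735577.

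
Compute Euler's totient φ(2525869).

Factor: 2525869 = 103 · 137 · 179.
φ(2525869) = (103−1) · (137−1) · (179−1) = 102 · 136 · 178 = 2469216.

2469216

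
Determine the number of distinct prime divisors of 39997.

3

39997 = 23 · 1739
1739 = 37 · 47
39997 = 23 · 37 · 47, which has 3 distinct prime factors.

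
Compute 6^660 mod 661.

6^1 ≡ 6 (mod 661)
6^2 ≡ 6^2 = 36 ≡ 36 (mod 661)
6^4 ≡ 36^2 = 1296 ≡ 635 (mod 661)
6^8 ≡ 635^2 = 403225 ≡ 15 (mod 661)
6^16 ≡ 15^2 = 225 ≡ 225 (mod 661)
6^32 ≡ 225^2 = 50625 ≡ 389 (mod 661)
6^64 ≡ 389^2 = 151321 ≡ 613 (mod 661)
6^128 ≡ 613^2 = 375769 ≡ 321 (mod 661)
6^256 ≡ 321^2 = 103041 ≡ 586 (mod 661)
6^512 ≡ 586^2 = 343396 ≡ 337 (mod 661)
660 = 512 + 128 + 16 + 4 in binary powers of 2.
So 6^660 ≡ 337 · 321 · 225 · 635 ≡ 1 (mod 661).
Since the result is 1, base 6 gives no evidence that 661 is composite.

1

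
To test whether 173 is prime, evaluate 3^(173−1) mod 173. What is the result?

1

3^1 ≡ 3 (mod 173)
3^2 ≡ 3^2 = 9 ≡ 9 (mod 173)
3^4 ≡ 9^2 = 81 ≡ 81 (mod 173)
3^8 ≡ 81^2 = 6561 ≡ 160 (mod 173)
3^16 ≡ 160^2 = 25600 ≡ 169 (mod 173)
3^32 ≡ 169^2 = 28561 ≡ 16 (mod 173)
3^64 ≡ 16^2 = 256 ≡ 83 (mod 173)
3^128 ≡ 83^2 = 6889 ≡ 142 (mod 173)
172 = 128 + 32 + 8 + 4 in binary powers of 2.
So 3^172 ≡ 142 · 16 · 160 · 81 ≡ 1 (mod 173).
Since the result is 1, base 3 gives no evidence that 173 is composite.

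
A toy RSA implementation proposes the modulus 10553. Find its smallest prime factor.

10553 is odd.
Digit sum 14, not divisible by 3.
Ends in 3: not divisible by 5.
7: 10553 = 7·1507 + 4
11: 10553 = 11·959 + 4
13: 10553 = 13·811 + 10
17: 10553 = 17·620 + 13
19: 10553 = 19·555 + 8
23: 10553 = 23·458 + 19
29: 10553 = 29·363 + 26
31: 10553 = 31·340 + 13
37: 10553 = 37·285 + 8
41: 10553 = 41·257 + 16
43: 10553 = 43·245 + 18
47: 10553 = 47·224 + 25
53: 10553 = 53·199 + 6
59: 10553 = 59·178 + 51
61: 10553 = 61·173

61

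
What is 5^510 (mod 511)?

295

5^1 ≡ 5 (mod 511)
5^2 ≡ 5^2 = 25 ≡ 25 (mod 511)
5^4 ≡ 25^2 = 625 ≡ 114 (mod 511)
5^8 ≡ 114^2 = 12996 ≡ 221 (mod 511)
5^16 ≡ 221^2 = 48841 ≡ 296 (mod 511)
5^32 ≡ 296^2 = 87616 ≡ 235 (mod 511)
5^64 ≡ 235^2 = 55225 ≡ 37 (mod 511)
5^128 ≡ 37^2 = 1369 ≡ 347 (mod 511)
5^256 ≡ 347^2 = 120409 ≡ 324 (mod 511)
510 = 256 + 128 + 64 + 32 + 16 + 8 + 4 + 2 in binary powers of 2.
So 5^510 ≡ 324 · 347 · 37 · 235 · 296 · 221 · 114 · 25 ≡ 295 (mod 511).
Since 295 ≠ 1, base 5 is a Fermat witness: 511 is composite.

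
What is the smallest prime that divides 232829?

232829 is odd.
Digit sum 26, not divisible by 3.
Ends in 9: not divisible by 5.
7: 232829 = 7·33261 + 2
11: 232829 = 11·21166 + 3
13: 232829 = 13·17909 + 12
17: 232829 = 17·13695 + 14
19: 232829 = 19·12254 + 3
23: 232829 = 23·10123

23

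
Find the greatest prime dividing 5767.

79

5767 = 73 · 79
79 is prime.
So 5767 = 73 · 79; the largest prime factor is 79.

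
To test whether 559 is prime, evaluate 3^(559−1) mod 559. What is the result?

391

3^1 ≡ 3 (mod 559)
3^2 ≡ 3^2 = 9 ≡ 9 (mod 559)
3^4 ≡ 9^2 = 81 ≡ 81 (mod 559)
3^8 ≡ 81^2 = 6561 ≡ 412 (mod 559)
3^16 ≡ 412^2 = 169744 ≡ 367 (mod 559)
3^32 ≡ 367^2 = 134689 ≡ 529 (mod 559)
3^64 ≡ 529^2 = 279841 ≡ 341 (mod 559)
3^128 ≡ 341^2 = 116281 ≡ 9 (mod 559)
3^256 ≡ 9^2 = 81 ≡ 81 (mod 559)
3^512 ≡ 81^2 = 6561 ≡ 412 (mod 559)
558 = 512 + 32 + 8 + 4 + 2 in binary powers of 2.
So 3^558 ≡ 412 · 529 · 412 · 81 · 9 ≡ 391 (mod 559).
Since 391 ≠ 1, base 3 is a Fermat witness: 559 is composite.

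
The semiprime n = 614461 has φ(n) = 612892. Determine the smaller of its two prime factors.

φ(n) = (p−1)(q−1) = n − (p+q) + 1, so p + q = 614461 − 612892 + 1 = 1570.
p and q are the roots of t² − 1570t + 614461 = 0.
Discriminant: 1570² − 4·614461 = 2464900 − 2457844 = 7056; √7056 = 84.
q = (1570 − 84)/2 = 743, p = (1570 + 84)/2 = 827.
Check: 743 · 827 = 614461.

743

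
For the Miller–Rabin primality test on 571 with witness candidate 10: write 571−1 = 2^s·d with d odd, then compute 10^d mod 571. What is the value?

571 − 1 = 570 = 2^1 · 285, so d = 285.
10^1 ≡ 10 (mod 571)
10^2 ≡ 10^2 = 100 ≡ 100 (mod 571)
10^4 ≡ 100^2 = 10000 ≡ 293 (mod 571)
10^8 ≡ 293^2 = 85849 ≡ 199 (mod 571)
10^16 ≡ 199^2 = 39601 ≡ 202 (mod 571)
10^32 ≡ 202^2 = 40804 ≡ 263 (mod 571)
10^64 ≡ 263^2 = 69169 ≡ 78 (mod 571)
10^128 ≡ 78^2 = 6084 ≡ 374 (mod 571)
10^256 ≡ 374^2 = 139876 ≡ 552 (mod 571)
285 = 256 + 16 + 8 + 4 + 1 in binary powers of 2.
So 10^285 ≡ 552 · 202 · 199 · 293 · 10 ≡ 570 (mod 571).
Since 10^d ≡ 570 (mod 571), base 10 does not prove 571 composite.

570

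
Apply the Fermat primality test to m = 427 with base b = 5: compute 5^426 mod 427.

5^1 ≡ 5 (mod 427)
5^2 ≡ 5^2 = 25 ≡ 25 (mod 427)
5^4 ≡ 25^2 = 625 ≡ 198 (mod 427)
5^8 ≡ 198^2 = 39204 ≡ 347 (mod 427)
5^16 ≡ 347^2 = 120409 ≡ 422 (mod 427)
5^32 ≡ 422^2 = 178084 ≡ 25 (mod 427)
5^64 ≡ 25^2 = 625 ≡ 198 (mod 427)
5^128 ≡ 198^2 = 39204 ≡ 347 (mod 427)
5^256 ≡ 347^2 = 120409 ≡ 422 (mod 427)
426 = 256 + 128 + 32 + 8 + 2 in binary powers of 2.
So 5^426 ≡ 422 · 347 · 25 · 347 · 25 ≡ 253 (mod 427).
Since 253 ≠ 1, base 5 is a Fermat witness: 427 is composite.

253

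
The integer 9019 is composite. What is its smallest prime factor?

29

9019 is odd.
Digit sum 19, not divisible by 3.
Ends in 9: not divisible by 5.
7: 9019 = 7·1288 + 3
11: 9019 = 11·819 + 10
13: 9019 = 13·693 + 10
17: 9019 = 17·530 + 9
19: 9019 = 19·474 + 13
23: 9019 = 23·392 + 3
29: 9019 = 29·311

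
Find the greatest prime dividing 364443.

364443 = 3 · 121481
121481 = 29 · 4189
4189 = 59 · 71
71 is prime.
So 364443 = 3 · 29 · 59 · 71; the largest prime factor is 71.

71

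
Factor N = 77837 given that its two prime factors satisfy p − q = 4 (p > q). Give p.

281

Since p = q + 4, we have 77837 = q(q + 4), so q² + 4q − 77837 = 0.
Discriminant: 4² + 4·77837 = 16 + 311348 = 311364; √311364 = 558.
q = (−4 + 558)/2 = 277, and p = q + 4 = 281.
Check: 277 · 281 = 77837.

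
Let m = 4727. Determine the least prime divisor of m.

4727 is odd.
Digit sum 20, not divisible by 3.
Ends in 7: not divisible by 5.
7: 4727 = 7·675 + 2
11: 4727 = 11·429 + 8
13: 4727 = 13·363 + 8
17: 4727 = 17·278 + 1
19: 4727 = 19·248 + 15
23: 4727 = 23·205 + 12
29: 4727 = 29·163

29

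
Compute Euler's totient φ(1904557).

Factor: 1904557 = 101 · 109 · 173.
φ(1904557) = (101−1) · (109−1) · (173−1) = 100 · 108 · 172 = 1857600.

1857600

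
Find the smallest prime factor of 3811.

37

3811 is odd.
Digit sum 13, not divisible by 3.
Ends in 1: not divisible by 5.
7: 3811 = 7·544 + 3
11: 3811 = 11·346 + 5
13: 3811 = 13·293 + 2
17: 3811 = 17·224 + 3
19: 3811 = 19·200 + 11
23: 3811 = 23·165 + 16
29: 3811 = 29·131 + 12
31: 3811 = 31·122 + 29
37: 3811 = 37·103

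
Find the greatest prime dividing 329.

47

329 = 7 · 47
47 is prime.
So 329 = 7 · 47; the largest prime factor is 47.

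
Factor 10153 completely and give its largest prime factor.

71

10153 = 11 · 923
923 = 13 · 71
71 is prime.
So 10153 = 11 · 13 · 71; the largest prime factor is 71.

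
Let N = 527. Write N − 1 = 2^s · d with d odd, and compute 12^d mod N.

527 − 1 = 526 = 2^1 · 263, so d = 263.
12^1 ≡ 12 (mod 527)
12^2 ≡ 12^2 = 144 ≡ 144 (mod 527)
12^4 ≡ 144^2 = 20736 ≡ 183 (mod 527)
12^8 ≡ 183^2 = 33489 ≡ 288 (mod 527)
12^16 ≡ 288^2 = 82944 ≡ 205 (mod 527)
12^32 ≡ 205^2 = 42025 ≡ 392 (mod 527)
12^64 ≡ 392^2 = 153664 ≡ 307 (mod 527)
12^128 ≡ 307^2 = 94249 ≡ 443 (mod 527)
12^256 ≡ 443^2 = 196249 ≡ 205 (mod 527)
263 = 256 + 4 + 2 + 1 in binary powers of 2.
So 12^263 ≡ 205 · 183 · 144 · 12 ≡ 177 (mod 527).
Squaring chain: 177; never reaches −1, so base 12 is a Miller–Rabin witness that 527 is composite.

177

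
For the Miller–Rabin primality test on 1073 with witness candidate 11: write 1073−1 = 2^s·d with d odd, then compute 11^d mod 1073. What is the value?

1073 − 1 = 1072 = 2^4 · 67, so d = 67.
11^1 ≡ 11 (mod 1073)
11^2 ≡ 11^2 = 121 ≡ 121 (mod 1073)
11^4 ≡ 121^2 = 14641 ≡ 692 (mod 1073)
11^8 ≡ 692^2 = 478864 ≡ 306 (mod 1073)
11^16 ≡ 306^2 = 93636 ≡ 285 (mod 1073)
11^32 ≡ 285^2 = 81225 ≡ 750 (mod 1073)
11^64 ≡ 750^2 = 562500 ≡ 248 (mod 1073)
67 = 64 + 2 + 1 in binary powers of 2.
So 11^67 ≡ 248 · 121 · 11 ≡ 677 (mod 1073).
Squaring chain: 677 → 158 → 285 → 750; never reaches −1, so base 11 is a Miller–Rabin witness that 1073 is composite.

677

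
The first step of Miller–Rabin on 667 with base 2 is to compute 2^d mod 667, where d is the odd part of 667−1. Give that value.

330

667 − 1 = 666 = 2^1 · 333, so d = 333.
2^1 ≡ 2 (mod 667)
2^2 ≡ 2^2 = 4 ≡ 4 (mod 667)
2^4 ≡ 4^2 = 16 ≡ 16 (mod 667)
2^8 ≡ 16^2 = 256 ≡ 256 (mod 667)
2^16 ≡ 256^2 = 65536 ≡ 170 (mod 667)
2^32 ≡ 170^2 = 28900 ≡ 219 (mod 667)
2^64 ≡ 219^2 = 47961 ≡ 604 (mod 667)
2^128 ≡ 604^2 = 364816 ≡ 634 (mod 667)
2^256 ≡ 634^2 = 401956 ≡ 422 (mod 667)
333 = 256 + 64 + 8 + 4 + 1 in binary powers of 2.
So 2^333 ≡ 422 · 604 · 256 · 16 · 2 ≡ 330 (mod 667).
Squaring chain: 330; never reaches −1, so base 2 is a Miller–Rabin witness that 667 is composite.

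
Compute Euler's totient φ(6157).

5980

Factor: 6157 = 47 · 131.
φ(6157) = (47−1) · (131−1) = 46 · 130 = 5980.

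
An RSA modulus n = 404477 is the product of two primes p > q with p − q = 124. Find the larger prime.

701

Since p = q + 124, we have 404477 = q(q + 124), so q² + 124q − 404477 = 0.
Discriminant: 124² + 4·404477 = 15376 + 1617908 = 1633284; √1633284 = 1278.
q = (−124 + 1278)/2 = 577, and p = q + 124 = 701.
Check: 577 · 701 = 404477.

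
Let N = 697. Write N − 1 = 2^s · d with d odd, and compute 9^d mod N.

155

697 − 1 = 696 = 2^3 · 87, so d = 87.
9^1 ≡ 9 (mod 697)
9^2 ≡ 9^2 = 81 ≡ 81 (mod 697)
9^4 ≡ 81^2 = 6561 ≡ 288 (mod 697)
9^8 ≡ 288^2 = 82944 ≡ 1 (mod 697)
9^16 ≡ 1^2 = 1 ≡ 1 (mod 697)
9^32 ≡ 1^2 = 1 ≡ 1 (mod 697)
9^64 ≡ 1^2 = 1 ≡ 1 (mod 697)
87 = 64 + 16 + 4 + 2 + 1 in binary powers of 2.
So 9^87 ≡ 1 · 1 · 288 · 81 · 9 ≡ 155 (mod 697).
Squaring chain: 155 → 327 → 288; never reaches −1, so base 9 is a Miller–Rabin witness that 697 is composite.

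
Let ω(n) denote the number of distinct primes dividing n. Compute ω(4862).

4

4862 = 2 · 2431
2431 = 11 · 221
221 = 13 · 17
4862 = 2 · 11 · 13 · 17, which has 4 distinct prime factors.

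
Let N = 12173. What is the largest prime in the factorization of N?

12173 = 7 · 1739
1739 = 37 · 47
47 is prime.
So 12173 = 7 · 37 · 47; the largest prime factor is 47.

47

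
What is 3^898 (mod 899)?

3^1 ≡ 3 (mod 899)
3^2 ≡ 3^2 = 9 ≡ 9 (mod 899)
3^4 ≡ 9^2 = 81 ≡ 81 (mod 899)
3^8 ≡ 81^2 = 6561 ≡ 268 (mod 899)
3^16 ≡ 268^2 = 71824 ≡ 803 (mod 899)
3^32 ≡ 803^2 = 644809 ≡ 226 (mod 899)
3^64 ≡ 226^2 = 51076 ≡ 732 (mod 899)
3^128 ≡ 732^2 = 535824 ≡ 20 (mod 899)
3^256 ≡ 20^2 = 400 ≡ 400 (mod 899)
3^512 ≡ 400^2 = 160000 ≡ 877 (mod 899)
898 = 512 + 256 + 128 + 2 in binary powers of 2.
So 3^898 ≡ 877 · 400 · 20 · 9 ≡ 38 (mod 899).
Since 38 ≠ 1, base 3 is a Fermat witness: 899 is composite.

38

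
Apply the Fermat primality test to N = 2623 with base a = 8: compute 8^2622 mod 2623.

8^1 ≡ 8 (mod 2623)
8^2 ≡ 8^2 = 64 ≡ 64 (mod 2623)
8^4 ≡ 64^2 = 4096 ≡ 1473 (mod 2623)
8^8 ≡ 1473^2 = 2169729 ≡ 508 (mod 2623)
8^16 ≡ 508^2 = 258064 ≡ 1010 (mod 2623)
8^32 ≡ 1010^2 = 1020100 ≡ 2376 (mod 2623)
8^64 ≡ 2376^2 = 5645376 ≡ 680 (mod 2623)
8^128 ≡ 680^2 = 462400 ≡ 752 (mod 2623)
8^256 ≡ 752^2 = 565504 ≡ 1559 (mod 2623)
8^512 ≡ 1559^2 = 2430481 ≡ 1583 (mod 2623)
8^1024 ≡ 1583^2 = 2505889 ≡ 924 (mod 2623)
8^2048 ≡ 924^2 = 853776 ≡ 1301 (mod 2623)
2622 = 2048 + 512 + 32 + 16 + 8 + 4 + 2 in binary powers of 2.
So 8^2622 ≡ 1301 · 1583 · 2376 · 1010 · 508 · 1473 · 64 ≡ 613 (mod 2623).
Since 613 ≠ 1, base 8 is a Fermat witness: 2623 is composite.

613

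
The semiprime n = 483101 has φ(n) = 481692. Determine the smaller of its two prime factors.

φ(n) = (p−1)(q−1) = n − (p+q) + 1, so p + q = 483101 − 481692 + 1 = 1410.
p and q are the roots of t² − 1410t + 483101 = 0.
Discriminant: 1410² − 4·483101 = 1988100 − 1932404 = 55696; √55696 = 236.
q = (1410 − 236)/2 = 587, p = (1410 + 236)/2 = 823.
Check: 587 · 823 = 483101.

587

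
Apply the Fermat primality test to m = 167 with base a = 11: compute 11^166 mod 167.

1

11^1 ≡ 11 (mod 167)
11^2 ≡ 11^2 = 121 ≡ 121 (mod 167)
11^4 ≡ 121^2 = 14641 ≡ 112 (mod 167)
11^8 ≡ 112^2 = 12544 ≡ 19 (mod 167)
11^16 ≡ 19^2 = 361 ≡ 27 (mod 167)
11^32 ≡ 27^2 = 729 ≡ 61 (mod 167)
11^64 ≡ 61^2 = 3721 ≡ 47 (mod 167)
11^128 ≡ 47^2 = 2209 ≡ 38 (mod 167)
166 = 128 + 32 + 4 + 2 in binary powers of 2.
So 11^166 ≡ 38 · 61 · 112 · 121 ≡ 1 (mod 167).
Since the result is 1, base 11 gives no evidence that 167 is composite.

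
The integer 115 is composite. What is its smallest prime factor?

115 is odd.
Digit sum 7, not divisible by 3.
Ends in 5: divisible by 5.

5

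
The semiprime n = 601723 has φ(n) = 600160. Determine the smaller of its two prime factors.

φ(n) = (p−1)(q−1) = n − (p+q) + 1, so p + q = 601723 − 600160 + 1 = 1564.
p and q are the roots of t² − 1564t + 601723 = 0.
Discriminant: 1564² − 4·601723 = 2446096 − 2406892 = 39204; √39204 = 198.
q = (1564 − 198)/2 = 683, p = (1564 + 198)/2 = 881.
Check: 683 · 881 = 601723.

683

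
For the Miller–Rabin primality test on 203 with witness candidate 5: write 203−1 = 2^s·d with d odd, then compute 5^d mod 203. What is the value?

203 − 1 = 202 = 2^1 · 101, so d = 101.
5^1 ≡ 5 (mod 203)
5^2 ≡ 5^2 = 25 ≡ 25 (mod 203)
5^4 ≡ 25^2 = 625 ≡ 16 (mod 203)
5^8 ≡ 16^2 = 256 ≡ 53 (mod 203)
5^16 ≡ 53^2 = 2809 ≡ 170 (mod 203)
5^32 ≡ 170^2 = 28900 ≡ 74 (mod 203)
5^64 ≡ 74^2 = 5476 ≡ 198 (mod 203)
101 = 64 + 32 + 4 + 1 in binary powers of 2.
So 5^101 ≡ 198 · 74 · 16 · 5 ≡ 38 (mod 203).
Squaring chain: 38; never reaches −1, so base 5 is a Miller–Rabin witness that 203 is composite.

38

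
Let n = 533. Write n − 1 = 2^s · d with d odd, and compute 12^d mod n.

259

533 − 1 = 532 = 2^2 · 133, so d = 133.
12^1 ≡ 12 (mod 533)
12^2 ≡ 12^2 = 144 ≡ 144 (mod 533)
12^4 ≡ 144^2 = 20736 ≡ 482 (mod 533)
12^8 ≡ 482^2 = 232324 ≡ 469 (mod 533)
12^16 ≡ 469^2 = 219961 ≡ 365 (mod 533)
12^32 ≡ 365^2 = 133225 ≡ 508 (mod 533)
12^64 ≡ 508^2 = 258064 ≡ 92 (mod 533)
12^128 ≡ 92^2 = 8464 ≡ 469 (mod 533)
133 = 128 + 4 + 1 in binary powers of 2.
So 12^133 ≡ 469 · 482 · 12 ≡ 259 (mod 533).
Squaring chain: 259 → 456; never reaches −1, so base 12 is a Miller–Rabin witness that 533 is composite.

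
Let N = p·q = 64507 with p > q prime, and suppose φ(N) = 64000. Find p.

φ(n) = (p−1)(q−1) = n − (p+q) + 1, so p + q = 64507 − 64000 + 1 = 508.
p and q are the roots of t² − 508t + 64507 = 0.
Discriminant: 508² − 4·64507 = 258064 − 258028 = 36; √36 = 6.
q = (508 − 6)/2 = 251, p = (508 + 6)/2 = 257.
Check: 251 · 257 = 64507.

257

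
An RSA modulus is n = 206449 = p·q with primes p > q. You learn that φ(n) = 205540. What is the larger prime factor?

φ(n) = (p−1)(q−1) = n − (p+q) + 1, so p + q = 206449 − 205540 + 1 = 910.
p and q are the roots of t² − 910t + 206449 = 0.
Discriminant: 910² − 4·206449 = 828100 − 825796 = 2304; √2304 = 48.
q = (910 − 48)/2 = 431, p = (910 + 48)/2 = 479.
Check: 431 · 479 = 206449.

479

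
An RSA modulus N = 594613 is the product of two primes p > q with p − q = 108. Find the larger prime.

Since p = q + 108, we have 594613 = q(q + 108), so q² + 108q − 594613 = 0.
Discriminant: 108² + 4·594613 = 11664 + 2378452 = 2390116; √2390116 = 1546.
q = (−108 + 1546)/2 = 719, and p = q + 108 = 827.
Check: 719 · 827 = 594613.

827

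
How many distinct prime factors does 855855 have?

6

855855 = 3^2 · 95095
95095 = 5 · 19019
19019 = 7 · 2717
2717 = 11 · 247
247 = 13 · 19
855855 = 3^2 · 5 · 7 · 11 · 13 · 19, which has 6 distinct prime factors.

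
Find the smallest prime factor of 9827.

31

9827 is odd.
Digit sum 26, not divisible by 3.
Ends in 7: not divisible by 5.
7: 9827 = 7·1403 + 6
11: 9827 = 11·893 + 4
13: 9827 = 13·755 + 12
17: 9827 = 17·578 + 1
19: 9827 = 19·517 + 4
23: 9827 = 23·427 + 6
29: 9827 = 29·338 + 25
31: 9827 = 31·317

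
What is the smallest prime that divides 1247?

29

1247 is odd.
Digit sum 14, not divisible by 3.
Ends in 7: not divisible by 5.
7: 1247 = 7·178 + 1
11: 1247 = 11·113 + 4
13: 1247 = 13·95 + 12
17: 1247 = 17·73 + 6
19: 1247 = 19·65 + 12
23: 1247 = 23·54 + 5
29: 1247 = 29·43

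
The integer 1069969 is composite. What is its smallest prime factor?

43

1069969 is odd.
Digit sum 40, not divisible by 3.
Ends in 9: not divisible by 5.
7: 1069969 = 7·152852 + 5
11: 1069969 = 11·97269 + 10
13: 1069969 = 13·82305 + 4
17: 1069969 = 17·62939 + 6
19: 1069969 = 19·56314 + 3
23: 1069969 = 23·46520 + 9
29: 1069969 = 29·36895 + 14
31: 1069969 = 31·34515 + 4
37: 1069969 = 37·28918 + 3
41: 1069969 = 41·26096 + 33
43: 1069969 = 43·24883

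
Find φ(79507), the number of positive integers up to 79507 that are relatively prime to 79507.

Factor: 79507 = 43^3.
φ(79507) = 43^2·(43−1) = 77658.

77658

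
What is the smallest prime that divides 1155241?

53

1155241 is odd.
Digit sum 19, not divisible by 3.
Ends in 1: not divisible by 5.
7: 1155241 = 7·165034 + 3
11: 1155241 = 11·105021 + 10
13: 1155241 = 13·88864 + 9
17: 1155241 = 17·67955 + 6
19: 1155241 = 19·60802 + 3
23: 1155241 = 23·50227 + 20
29: 1155241 = 29·39835 + 26
31: 1155241 = 31·37265 + 26
37: 1155241 = 37·31222 + 27
41: 1155241 = 41·28176 + 25
43: 1155241 = 43·26866 + 3
47: 1155241 = 47·24579 + 28
53: 1155241 = 53·21797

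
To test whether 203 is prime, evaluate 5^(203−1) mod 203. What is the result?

23

5^1 ≡ 5 (mod 203)
5^2 ≡ 5^2 = 25 ≡ 25 (mod 203)
5^4 ≡ 25^2 = 625 ≡ 16 (mod 203)
5^8 ≡ 16^2 = 256 ≡ 53 (mod 203)
5^16 ≡ 53^2 = 2809 ≡ 170 (mod 203)
5^32 ≡ 170^2 = 28900 ≡ 74 (mod 203)
5^64 ≡ 74^2 = 5476 ≡ 198 (mod 203)
5^128 ≡ 198^2 = 39204 ≡ 25 (mod 203)
202 = 128 + 64 + 8 + 2 in binary powers of 2.
So 5^202 ≡ 25 · 198 · 53 · 25 ≡ 23 (mod 203).
Since 23 ≠ 1, base 5 is a Fermat witness: 203 is composite.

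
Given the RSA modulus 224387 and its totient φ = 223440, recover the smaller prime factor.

φ(n) = (p−1)(q−1) = n − (p+q) + 1, so p + q = 224387 − 223440 + 1 = 948.
p and q are the roots of t² − 948t + 224387 = 0.
Discriminant: 948² − 4·224387 = 898704 − 897548 = 1156; √1156 = 34.
q = (948 − 34)/2 = 457, p = (948 + 34)/2 = 491.
Check: 457 · 491 = 224387.

457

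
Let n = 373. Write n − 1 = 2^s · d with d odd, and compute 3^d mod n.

373 − 1 = 372 = 2^2 · 93, so d = 93.
3^1 ≡ 3 (mod 373)
3^2 ≡ 3^2 = 9 ≡ 9 (mod 373)
3^4 ≡ 9^2 = 81 ≡ 81 (mod 373)
3^8 ≡ 81^2 = 6561 ≡ 220 (mod 373)
3^16 ≡ 220^2 = 48400 ≡ 283 (mod 373)
3^32 ≡ 283^2 = 80089 ≡ 267 (mod 373)
3^64 ≡ 267^2 = 71289 ≡ 46 (mod 373)
93 = 64 + 16 + 8 + 4 + 1 in binary powers of 2.
So 3^93 ≡ 46 · 283 · 220 · 81 · 3 ≡ 372 (mod 373).
Since 3^d ≡ 372 (mod 373), base 3 does not prove 373 composite.

372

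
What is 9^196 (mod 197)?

9^1 ≡ 9 (mod 197)
9^2 ≡ 9^2 = 81 ≡ 81 (mod 197)
9^4 ≡ 81^2 = 6561 ≡ 60 (mod 197)
9^8 ≡ 60^2 = 3600 ≡ 54 (mod 197)
9^16 ≡ 54^2 = 2916 ≡ 158 (mod 197)
9^32 ≡ 158^2 = 24964 ≡ 142 (mod 197)
9^64 ≡ 142^2 = 20164 ≡ 70 (mod 197)
9^128 ≡ 70^2 = 4900 ≡ 172 (mod 197)
196 = 128 + 64 + 4 in binary powers of 2.
So 9^196 ≡ 172 · 70 · 60 ≡ 1 (mod 197).
Since the result is 1, base 9 gives no evidence that 197 is composite.

1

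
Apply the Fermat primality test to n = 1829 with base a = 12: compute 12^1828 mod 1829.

1192

12^1 ≡ 12 (mod 1829)
12^2 ≡ 12^2 = 144 ≡ 144 (mod 1829)
12^4 ≡ 144^2 = 20736 ≡ 617 (mod 1829)
12^8 ≡ 617^2 = 380689 ≡ 257 (mod 1829)
12^16 ≡ 257^2 = 66049 ≡ 205 (mod 1829)
12^32 ≡ 205^2 = 42025 ≡ 1787 (mod 1829)
12^64 ≡ 1787^2 = 3193369 ≡ 1764 (mod 1829)
12^128 ≡ 1764^2 = 3111696 ≡ 567 (mod 1829)
12^256 ≡ 567^2 = 321489 ≡ 1414 (mod 1829)
12^512 ≡ 1414^2 = 1999396 ≡ 299 (mod 1829)
12^1024 ≡ 299^2 = 89401 ≡ 1609 (mod 1829)
1828 = 1024 + 512 + 256 + 32 + 4 in binary powers of 2.
So 12^1828 ≡ 1609 · 299 · 1414 · 1787 · 617 ≡ 1192 (mod 1829).
Since 1192 ≠ 1, base 12 is a Fermat witness: 1829 is composite.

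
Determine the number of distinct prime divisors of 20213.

3

20213 = 17 · 1189
1189 = 29 · 41
20213 = 17 · 29 · 41, which has 3 distinct prime factors.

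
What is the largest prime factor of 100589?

97

100589 = 17 · 5917
5917 = 61 · 97
97 is prime.
So 100589 = 17 · 61 · 97; the largest prime factor is 97.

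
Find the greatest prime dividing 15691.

71

15691 = 13 · 1207
1207 = 17 · 71
71 is prime.
So 15691 = 13 · 17 · 71; the largest prime factor is 71.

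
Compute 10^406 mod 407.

232

10^1 ≡ 10 (mod 407)
10^2 ≡ 10^2 = 100 ≡ 100 (mod 407)
10^4 ≡ 100^2 = 10000 ≡ 232 (mod 407)
10^8 ≡ 232^2 = 53824 ≡ 100 (mod 407)
10^16 ≡ 100^2 = 10000 ≡ 232 (mod 407)
10^32 ≡ 232^2 = 53824 ≡ 100 (mod 407)
10^64 ≡ 100^2 = 10000 ≡ 232 (mod 407)
10^128 ≡ 232^2 = 53824 ≡ 100 (mod 407)
10^256 ≡ 100^2 = 10000 ≡ 232 (mod 407)
406 = 256 + 128 + 16 + 4 + 2 in binary powers of 2.
So 10^406 ≡ 232 · 100 · 232 · 232 · 100 ≡ 232 (mod 407).
Since 232 ≠ 1, base 10 is a Fermat witness: 407 is composite.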